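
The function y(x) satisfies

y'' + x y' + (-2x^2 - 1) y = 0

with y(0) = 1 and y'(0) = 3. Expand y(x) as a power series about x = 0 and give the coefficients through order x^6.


Ansatz: y(x) = sum_{n>=0} a_n x^n, so y'(x) = sum_{n>=1} n a_n x^(n-1) and y''(x) = sum_{n>=2} n(n-1) a_n x^(n-2).
Substitute into P(x) y'' + Q(x) y' + R(x) y = 0 with P(x) = 1, Q(x) = x, R(x) = -2x^2 - 1, and match powers of x.
Initial conditions: a_0 = 1, a_1 = 3.
Setting the coefficient of each power of x to zero and solving order by order (substituting the coefficients already found):
  x^0: 2 a_2 - a_0 = 0  ->  2 a_2 = a_0 = 1  ->  a_2 = 1/2
  x^1: 6 a_3 = 0  ->  a_3 = 0
  x^2: 12 a_4 + a_2 - 2 a_0 = 0  ->  12 a_4 = -a_2 + 2 a_0 = 3/2  ->  a_4 = 1/8
  x^3: 20 a_5 + 2 a_3 - 2 a_1 = 0  ->  20 a_5 = -2 a_3 + 2 a_1 = 6  ->  a_5 = 3/10
  x^4: 30 a_6 + 3 a_4 - 2 a_2 = 0  ->  30 a_6 = -3 a_4 + 2 a_2 = 5/8  ->  a_6 = 1/48
Truncated series: y(x) = 1 + 3 x + (1/2) x^2 + (1/8) x^4 + (3/10) x^5 + (1/48) x^6 + O(x^7).

a_0 = 1; a_1 = 3; a_2 = 1/2; a_3 = 0; a_4 = 1/8; a_5 = 3/10; a_6 = 1/48


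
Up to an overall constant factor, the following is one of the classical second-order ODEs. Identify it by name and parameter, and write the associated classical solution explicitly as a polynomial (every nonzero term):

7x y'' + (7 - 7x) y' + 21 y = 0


All three coefficients share the factor 7; dividing through by 7 gives  x y'' + (1 - x) y' + 3 y = 0.
This matches the Laguerre equation x y'' + (1 - x) y' + n y = 0 with n = 3; the polynomial solution is L_3(x).
With y = sum_k a_k x^k, matching x^k gives (k+1)k a_{k+1} + (k+1) a_{k+1} - k a_k + n a_k = 0, i.e. (k+1)^2 a_{k+1} = (k - n) a_k = (k - 3) a_k. The right side vanishes at k = 3, so the series terminates at degree 3.
Standard normalization L_n(0) = 1 gives a_0 = 1. Work upward with a_{k+1} = (k - 3) a_k / (k+1)^2:
  a_1 = (0 - 3)(1) / 1^2 = -3/1 = -3
  a_2 = (1 - 3)(-3) / 2^2 = 6/4 = 3/2
  a_3 = (2 - 3)(3/2) / 3^2 = (-3/2)/9 = -1/6
Hence L_3(x) = -x^3/6 + 3 x^2/2 - 3 x + 1.

L_3(x); series = -x^3/6 + 3 x^2/2 - 3 x + 1


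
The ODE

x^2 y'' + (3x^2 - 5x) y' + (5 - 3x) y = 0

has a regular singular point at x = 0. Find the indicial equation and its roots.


Divide by x^2 to reach normal form y'' + P_1(x) y' + P_2(x) y = 0 with P_1(x) = 3 - 5/x and P_2(x) = -3/x + 5/x^2.
x = 0 is a singular point because the y'-coefficient 3 - 5/x has a pole at x = 0 and the y-coefficient -3/x + 5/x^2 has a pole at x = 0.
It is a regular singular point because x P_1(x) = p(x) = 3x - 5 and x^2 P_2(x) = q(x) = 5 - 3x are polynomials, hence analytic at x = 0.
p(0) = -5,  q(0) = 5.
Indicial equation: r(r-1) + p(0) r + q(0) = 0, i.e. r^2 + (p(0) - 1) r + q(0) = 0, i.e. r^2 - 6 r + 5 = 0.
Discriminant: (-6)^2 - 4(5) = 16, so r = (6 ± 4)/2.
Solving: r_1 = 5, r_2 = 1.

indicial: r^2 - 6 r + 5 = 0; roots r_1 = 5, r_2 = 1


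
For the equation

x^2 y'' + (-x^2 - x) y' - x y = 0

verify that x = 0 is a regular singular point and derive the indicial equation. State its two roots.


Divide by x^2 to reach normal form y'' + P_1(x) y' + P_2(x) y = 0 with P_1(x) = -1 - 1/x and P_2(x) = -1/x.
x = 0 is a singular point because the y'-coefficient -1 - 1/x has a pole at x = 0 and the y-coefficient -1/x has a pole at x = 0.
It is a regular singular point because x P_1(x) = p(x) = -x - 1 and x^2 P_2(x) = q(x) = -x are polynomials, hence analytic at x = 0.
p(0) = -1,  q(0) = 0.
Indicial equation: r(r-1) + p(0) r + q(0) = 0, i.e. r^2 + (p(0) - 1) r + q(0) = 0, i.e. r^2 - 2 r = 0.
Discriminant: (-2)^2 - 4(0) = 4, so r = (2 ± 2)/2.
Solving: r_1 = 2, r_2 = 0.

indicial: r^2 - 2 r = 0; roots r_1 = 2, r_2 = 0


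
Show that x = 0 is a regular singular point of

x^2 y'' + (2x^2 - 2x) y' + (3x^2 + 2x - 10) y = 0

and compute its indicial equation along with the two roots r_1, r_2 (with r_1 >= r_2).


Divide by x^2 to reach normal form y'' + P_1(x) y' + P_2(x) y = 0 with P_1(x) = 2 - 2/x and P_2(x) = 3 + 2/x - 10/x^2.
x = 0 is a singular point because the y'-coefficient 2 - 2/x has a pole at x = 0 and the y-coefficient 3 + 2/x - 10/x^2 has a pole at x = 0.
It is a regular singular point because x P_1(x) = p(x) = 2x - 2 and x^2 P_2(x) = q(x) = 3x^2 + 2x - 10 are polynomials, hence analytic at x = 0.
p(0) = -2,  q(0) = -10.
Indicial equation: r(r-1) + p(0) r + q(0) = 0, i.e. r^2 + (p(0) - 1) r + q(0) = 0, i.e. r^2 - 3 r - 10 = 0.
Discriminant: (-3)^2 - 4(-10) = 49, so r = (3 ± 7)/2.
Solving: r_1 = 5, r_2 = -2.

indicial: r^2 - 3 r - 10 = 0; roots r_1 = 5, r_2 = -2


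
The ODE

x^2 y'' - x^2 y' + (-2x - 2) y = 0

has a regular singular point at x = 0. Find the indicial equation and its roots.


Divide by x^2 to reach normal form y'' + P_1(x) y' + P_2(x) y = 0 with P_1(x) = -1 and P_2(x) = -2/x - 2/x^2.
x = 0 is a singular point because the y-coefficient -2/x - 2/x^2 has a pole at x = 0.
It is a regular singular point because x P_1(x) = p(x) = -x and x^2 P_2(x) = q(x) = -2x - 2 are polynomials, hence analytic at x = 0.
p(0) = 0,  q(0) = -2.
Indicial equation: r(r-1) + p(0) r + q(0) = 0, i.e. r^2 + (p(0) - 1) r + q(0) = 0, i.e. r^2 - 1 r - 2 = 0.
Discriminant: (-1)^2 - 4(-2) = 9, so r = (1 ± 3)/2.
Solving: r_1 = 2, r_2 = -1.

indicial: r^2 - 1 r - 2 = 0; roots r_1 = 2, r_2 = -1


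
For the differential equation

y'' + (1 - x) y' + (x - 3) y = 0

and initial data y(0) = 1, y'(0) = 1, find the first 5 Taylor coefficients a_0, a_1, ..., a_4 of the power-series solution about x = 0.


Ansatz: y(x) = sum_{n>=0} a_n x^n, so y'(x) = sum_{n>=1} n a_n x^(n-1) and y''(x) = sum_{n>=2} n(n-1) a_n x^(n-2).
Substitute into P(x) y'' + Q(x) y' + R(x) y = 0 with P(x) = 1, Q(x) = 1 - x, R(x) = x - 3, and match powers of x.
Initial conditions: a_0 = 1, a_1 = 1.
Setting the coefficient of each power of x to zero and solving order by order (substituting the coefficients already found):
  x^0: 2 a_2 + a_1 - 3 a_0 = 0  ->  2 a_2 = -a_1 + 3 a_0 = 2  ->  a_2 = 1
  x^1: 6 a_3 + 2 a_2 - 4 a_1 + a_0 = 0  ->  6 a_3 = -2 a_2 + 4 a_1 - a_0 = 1  ->  a_3 = 1/6
  x^2: 12 a_4 + 3 a_3 - 5 a_2 + a_1 = 0  ->  12 a_4 = -3 a_3 + 5 a_2 - a_1 = 7/2  ->  a_4 = 7/24
Truncated series: y(x) = 1 + x + x^2 + (1/6) x^3 + (7/24) x^4 + O(x^5).

a_0 = 1; a_1 = 1; a_2 = 1; a_3 = 1/6; a_4 = 7/24


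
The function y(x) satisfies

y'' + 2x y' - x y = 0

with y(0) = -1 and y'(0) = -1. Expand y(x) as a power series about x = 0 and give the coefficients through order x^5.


Ansatz: y(x) = sum_{n>=0} a_n x^n, so y'(x) = sum_{n>=1} n a_n x^(n-1) and y''(x) = sum_{n>=2} n(n-1) a_n x^(n-2).
Substitute into P(x) y'' + Q(x) y' + R(x) y = 0 with P(x) = 1, Q(x) = 2x, R(x) = -x, and match powers of x.
Initial conditions: a_0 = -1, a_1 = -1.
Setting the coefficient of each power of x to zero and solving order by order (substituting the coefficients already found):
  x^0: 2 a_2 = 0  ->  a_2 = 0
  x^1: 6 a_3 + 2 a_1 - a_0 = 0  ->  6 a_3 = -2 a_1 + a_0 = 1  ->  a_3 = 1/6
  x^2: 12 a_4 + 4 a_2 - a_1 = 0  ->  12 a_4 = -4 a_2 + a_1 = -1  ->  a_4 = -1/12
  x^3: 20 a_5 + 6 a_3 - a_2 = 0  ->  20 a_5 = -6 a_3 + a_2 = -1  ->  a_5 = -1/20
Truncated series: y(x) = -1 - x + (1/6) x^3 - (1/12) x^4 - (1/20) x^5 + O(x^6).

a_0 = -1; a_1 = -1; a_2 = 0; a_3 = 1/6; a_4 = -1/12; a_5 = -1/20


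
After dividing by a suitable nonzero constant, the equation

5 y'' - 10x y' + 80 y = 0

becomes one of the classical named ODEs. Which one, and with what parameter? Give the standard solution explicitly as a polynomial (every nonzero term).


All three coefficients share the factor 5; dividing through by 5 gives  y'' - 2x y' + 16 y = 0.
This matches the Hermite equation y'' - 2x y' + 2n y = 0 with 2n = 16, so n = 8; the polynomial solution is H_8(x).
With y = sum_k a_k x^k, matching x^k gives (k+2)(k+1) a_{k+2} = 2(k - n) a_k = 2(k - 8) a_k. The right side vanishes at k = 8, so the series with the parity of 8 terminates at degree 8.
Standard normalization: leading coefficient of H_n is 2^n, so a_8 = 2^8 = 256. Work downward with a_k = (k+1)(k+2) a_{k+2} / (2(k - n)):
  a_6 = (7)(8)(256) / (2(6 - 8)) = 14336/(-4) = -3584
  a_4 = (5)(6)(-3584) / (2(4 - 8)) = -107520/(-8) = 13440
  a_2 = (3)(4)(13440) / (2(2 - 8)) = 161280/(-12) = -13440
  a_0 = (1)(2)(-13440) / (2(0 - 8)) = -26880/(-16) = 1680
Hence H_8(x) = 256 x^8 - 3584 x^6 + 13440 x^4 - 13440 x^2 + 1680.

H_8(x); series = 256 x^8 - 3584 x^6 + 13440 x^4 - 13440 x^2 + 1680


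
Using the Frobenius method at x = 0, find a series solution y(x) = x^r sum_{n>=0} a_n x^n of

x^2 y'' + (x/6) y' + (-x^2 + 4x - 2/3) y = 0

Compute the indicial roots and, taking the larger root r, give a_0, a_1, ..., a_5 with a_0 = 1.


Write in Frobenius form y'' + (p(x)/x) y' + (q(x)/x^2) y = 0:
  p(x) = 1/6,  q(x) = -x^2 + 4x - 2/3.
Indicial equation: r(r-1) + (1/6) r + (-2/3) = 0 -> roots r_1 = 4/3, r_2 = -1/2.
Take r = r_1 = 4/3. Let y(x) = x^r sum_{n>=0} a_n x^n with a_0 = 1.
Substitute y = x^r sum a_n x^n and match x^{r+n}. The recurrence is
  D(n) a_n + 4 a_{n-1} - 1 a_{n-2} = 0,  where D(n) = (r+n)(r+n-1) + (1/6)(r+n) + (-2/3).
  a_n = [-4 a_{n-1} + 1 a_{n-2}] / D(n).
Since the indicial polynomial factors as (r - r_1)(r - r_2), D(n) = (r_1 + n - r_1)(r_1 + n - r_2) = n(n + 11/6).
Evaluating step by step (a_0 = 1):
  n = 1: D(1) = 1(1 + 11/6) = 17/6; numerator = -4(1) = -4; a_1 = (-4)/(17/6) = -24/17
  n = 2: D(2) = 2(2 + 11/6) = 23/3; numerator = -4(-24/17) + 1(1) = 113/17; a_2 = (113/17)/(23/3) = 339/391
  n = 3: D(3) = 3(3 + 11/6) = 29/2; numerator = -4(339/391) + 1(-24/17) = -1908/391; a_3 = (-1908/391)/(29/2) = -3816/11339
  n = 4: D(4) = 4(4 + 11/6) = 70/3; numerator = -4(-3816/11339) + 1(339/391) = 25095/11339; a_4 = (25095/11339)/(70/3) = 2151/22678
  n = 5: D(5) = 5(5 + 11/6) = 205/6; numerator = -4(2151/22678) + 1(-3816/11339) = -8118/11339; a_5 = (-8118/11339)/(205/6) = -1188/56695

r = 4/3; a_0 = 1; a_1 = -24/17; a_2 = 339/391; a_3 = -3816/11339; a_4 = 2151/22678; a_5 = -1188/56695


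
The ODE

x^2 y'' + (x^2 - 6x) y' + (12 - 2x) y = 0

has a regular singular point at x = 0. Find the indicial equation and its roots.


Divide by x^2 to reach normal form y'' + P_1(x) y' + P_2(x) y = 0 with P_1(x) = 1 - 6/x and P_2(x) = -2/x + 12/x^2.
x = 0 is a singular point because the y'-coefficient 1 - 6/x has a pole at x = 0 and the y-coefficient -2/x + 12/x^2 has a pole at x = 0.
It is a regular singular point because x P_1(x) = p(x) = x - 6 and x^2 P_2(x) = q(x) = 12 - 2x are polynomials, hence analytic at x = 0.
p(0) = -6,  q(0) = 12.
Indicial equation: r(r-1) + p(0) r + q(0) = 0, i.e. r^2 + (p(0) - 1) r + q(0) = 0, i.e. r^2 - 7 r + 12 = 0.
Discriminant: (-7)^2 - 4(12) = 1, so r = (7 ± 1)/2.
Solving: r_1 = 4, r_2 = 3.

indicial: r^2 - 7 r + 12 = 0; roots r_1 = 4, r_2 = 3


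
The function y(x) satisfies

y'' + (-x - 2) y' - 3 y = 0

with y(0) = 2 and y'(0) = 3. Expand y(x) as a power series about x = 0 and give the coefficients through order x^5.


Ansatz: y(x) = sum_{n>=0} a_n x^n, so y'(x) = sum_{n>=1} n a_n x^(n-1) and y''(x) = sum_{n>=2} n(n-1) a_n x^(n-2).
Substitute into P(x) y'' + Q(x) y' + R(x) y = 0 with P(x) = 1, Q(x) = -x - 2, R(x) = -3, and match powers of x.
Initial conditions: a_0 = 2, a_1 = 3.
Setting the coefficient of each power of x to zero and solving order by order (substituting the coefficients already found):
  x^0: 2 a_2 - 2 a_1 - 3 a_0 = 0  ->  2 a_2 = 2 a_1 + 3 a_0 = 12  ->  a_2 = 6
  x^1: 6 a_3 - 4 a_2 - 4 a_1 = 0  ->  6 a_3 = 4 a_2 + 4 a_1 = 36  ->  a_3 = 6
  x^2: 12 a_4 - 6 a_3 - 5 a_2 = 0  ->  12 a_4 = 6 a_3 + 5 a_2 = 66  ->  a_4 = 11/2
  x^3: 20 a_5 - 8 a_4 - 6 a_3 = 0  ->  20 a_5 = 8 a_4 + 6 a_3 = 80  ->  a_5 = 4
Truncated series: y(x) = 2 + 3 x + 6 x^2 + 6 x^3 + (11/2) x^4 + 4 x^5 + O(x^6).

a_0 = 2; a_1 = 3; a_2 = 6; a_3 = 6; a_4 = 11/2; a_5 = 4


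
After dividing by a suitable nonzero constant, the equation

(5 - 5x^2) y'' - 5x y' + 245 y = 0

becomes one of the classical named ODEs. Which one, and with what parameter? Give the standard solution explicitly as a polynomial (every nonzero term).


All three coefficients share the factor 5; dividing through by 5 gives  (1 - x^2) y'' - x y' + 49 y = 0.
This matches the Chebyshev equation (1 - x^2) y'' - x y' + n^2 y = 0 (note the -x y' term, not -2x y') with n^2 = 49, so n = 7; the polynomial solution is T_7(x).
With y = sum_k a_k x^k, matching x^k gives (k+2)(k+1) a_{k+2} = (k^2 - n^2) a_k = (k - 7)(k + 7) a_k. The right side vanishes at k = 7, so the series with the parity of 7 terminates at degree 7.
Standard normalization: leading coefficient of T_n is 2^(n-1), so a_7 = 2^6 = 64. Work downward with a_k = (k+1)(k+2) a_{k+2} / ((k - 7)(k + 7)):
  a_5 = (6)(7)(64) / ((5 - 7)(5 + 7)) = 2688/(-24) = -112
  a_3 = (4)(5)(-112) / ((3 - 7)(3 + 7)) = -2240/(-40) = 56
  a_1 = (2)(3)(56) / ((1 - 7)(1 + 7)) = 336/(-48) = -7
Hence T_7(x) = 64 x^7 - 112 x^5 + 56 x^3 - 7 x.

T_7(x); series = 64 x^7 - 112 x^5 + 56 x^3 - 7 x


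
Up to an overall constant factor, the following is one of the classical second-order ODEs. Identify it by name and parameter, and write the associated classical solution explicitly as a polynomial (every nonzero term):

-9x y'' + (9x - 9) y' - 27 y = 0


All three coefficients share the factor -9; dividing through by -9 gives  x y'' + (1 - x) y' + 3 y = 0.
This matches the Laguerre equation x y'' + (1 - x) y' + n y = 0 with n = 3; the polynomial solution is L_3(x).
With y = sum_k a_k x^k, matching x^k gives (k+1)k a_{k+1} + (k+1) a_{k+1} - k a_k + n a_k = 0, i.e. (k+1)^2 a_{k+1} = (k - n) a_k = (k - 3) a_k. The right side vanishes at k = 3, so the series terminates at degree 3.
Standard normalization L_n(0) = 1 gives a_0 = 1. Work upward with a_{k+1} = (k - 3) a_k / (k+1)^2:
  a_1 = (0 - 3)(1) / 1^2 = -3/1 = -3
  a_2 = (1 - 3)(-3) / 2^2 = 6/4 = 3/2
  a_3 = (2 - 3)(3/2) / 3^2 = (-3/2)/9 = -1/6
Hence L_3(x) = -x^3/6 + 3 x^2/2 - 3 x + 1.

L_3(x); series = -x^3/6 + 3 x^2/2 - 3 x + 1


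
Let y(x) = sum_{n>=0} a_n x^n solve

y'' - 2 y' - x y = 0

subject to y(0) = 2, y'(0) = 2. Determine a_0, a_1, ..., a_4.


Ansatz: y(x) = sum_{n>=0} a_n x^n, so y'(x) = sum_{n>=1} n a_n x^(n-1) and y''(x) = sum_{n>=2} n(n-1) a_n x^(n-2).
Substitute into P(x) y'' + Q(x) y' + R(x) y = 0 with P(x) = 1, Q(x) = -2, R(x) = -x, and match powers of x.
Initial conditions: a_0 = 2, a_1 = 2.
Setting the coefficient of each power of x to zero and solving order by order (substituting the coefficients already found):
  x^0: 2 a_2 - 2 a_1 = 0  ->  2 a_2 = 2 a_1 = 4  ->  a_2 = 2
  x^1: 6 a_3 - 4 a_2 - a_0 = 0  ->  6 a_3 = 4 a_2 + a_0 = 10  ->  a_3 = 5/3
  x^2: 12 a_4 - 6 a_3 - a_1 = 0  ->  12 a_4 = 6 a_3 + a_1 = 12  ->  a_4 = 1
Truncated series: y(x) = 2 + 2 x + 2 x^2 + (5/3) x^3 + x^4 + O(x^5).

a_0 = 2; a_1 = 2; a_2 = 2; a_3 = 5/3; a_4 = 1


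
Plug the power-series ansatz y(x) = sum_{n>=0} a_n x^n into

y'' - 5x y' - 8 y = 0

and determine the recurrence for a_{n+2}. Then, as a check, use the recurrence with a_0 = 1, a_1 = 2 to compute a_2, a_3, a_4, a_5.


Substitute y = sum_n a_n x^n.
y''(x) has coefficient (n+2)(n+1) a_{n+2} at x^n;
-5 x y'(x) has coefficient -5 n a_n at x^n (shift);
-8 y(x) has coefficient -8 a_n at x^n.
Matching x^n: (n+2)(n+1) a_{n+2} + (-5n - 8) a_n = 0.
Thus a_{n+2} = (5n + 8) / ((n+1)(n+2)) * a_n.

Check with a_0 = 1, a_1 = 2 (apply the recurrence for n = 0, 1, 2, 3): a_0 = 1, a_1 = 2, a_2 = 4, a_3 = 13/3, a_4 = 6, a_5 = 299/60.

a_(n+2) = (5n + 8) / ((n+1)(n+2)) * a_n; check: a_0 = 1, a_1 = 2, a_2 = 4, a_3 = 13/3, a_4 = 6, a_5 = 299/60


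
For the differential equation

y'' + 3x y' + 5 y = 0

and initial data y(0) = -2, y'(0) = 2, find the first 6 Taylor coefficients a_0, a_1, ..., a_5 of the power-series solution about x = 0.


Ansatz: y(x) = sum_{n>=0} a_n x^n, so y'(x) = sum_{n>=1} n a_n x^(n-1) and y''(x) = sum_{n>=2} n(n-1) a_n x^(n-2).
Substitute into P(x) y'' + Q(x) y' + R(x) y = 0 with P(x) = 1, Q(x) = 3x, R(x) = 5, and match powers of x.
Initial conditions: a_0 = -2, a_1 = 2.
Setting the coefficient of each power of x to zero and solving order by order (substituting the coefficients already found):
  x^0: 2 a_2 + 5 a_0 = 0  ->  2 a_2 = -5 a_0 = 10  ->  a_2 = 5
  x^1: 6 a_3 + 8 a_1 = 0  ->  6 a_3 = -8 a_1 = -16  ->  a_3 = -8/3
  x^2: 12 a_4 + 11 a_2 = 0  ->  12 a_4 = -11 a_2 = -55  ->  a_4 = -55/12
  x^3: 20 a_5 + 14 a_3 = 0  ->  20 a_5 = -14 a_3 = 112/3  ->  a_5 = 28/15
Truncated series: y(x) = -2 + 2 x + 5 x^2 - (8/3) x^3 - (55/12) x^4 + (28/15) x^5 + O(x^6).

a_0 = -2; a_1 = 2; a_2 = 5; a_3 = -8/3; a_4 = -55/12; a_5 = 28/15


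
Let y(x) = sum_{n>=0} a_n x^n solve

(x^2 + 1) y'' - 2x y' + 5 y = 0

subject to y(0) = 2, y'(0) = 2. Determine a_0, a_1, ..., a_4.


Ansatz: y(x) = sum_{n>=0} a_n x^n, so y'(x) = sum_{n>=1} n a_n x^(n-1) and y''(x) = sum_{n>=2} n(n-1) a_n x^(n-2).
Substitute into P(x) y'' + Q(x) y' + R(x) y = 0 with P(x) = x^2 + 1, Q(x) = -2x, R(x) = 5, and match powers of x.
Initial conditions: a_0 = 2, a_1 = 2.
Setting the coefficient of each power of x to zero and solving order by order (substituting the coefficients already found):
  x^0: 2 a_2 + 5 a_0 = 0  ->  2 a_2 = -5 a_0 = -10  ->  a_2 = -5
  x^1: 6 a_3 + 3 a_1 = 0  ->  6 a_3 = -3 a_1 = -6  ->  a_3 = -1
  x^2: 12 a_4 + 3 a_2 = 0  ->  12 a_4 = -3 a_2 = 15  ->  a_4 = 5/4
Truncated series: y(x) = 2 + 2 x - 5 x^2 - x^3 + (5/4) x^4 + O(x^5).

a_0 = 2; a_1 = 2; a_2 = -5; a_3 = -1; a_4 = 5/4


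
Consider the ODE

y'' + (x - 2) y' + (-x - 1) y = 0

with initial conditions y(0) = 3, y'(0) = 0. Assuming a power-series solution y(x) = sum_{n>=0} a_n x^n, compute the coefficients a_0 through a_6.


Ansatz: y(x) = sum_{n>=0} a_n x^n, so y'(x) = sum_{n>=1} n a_n x^(n-1) and y''(x) = sum_{n>=2} n(n-1) a_n x^(n-2).
Substitute into P(x) y'' + Q(x) y' + R(x) y = 0 with P(x) = 1, Q(x) = x - 2, R(x) = -x - 1, and match powers of x.
Initial conditions: a_0 = 3, a_1 = 0.
Setting the coefficient of each power of x to zero and solving order by order (substituting the coefficients already found):
  x^0: 2 a_2 - 2 a_1 - a_0 = 0  ->  2 a_2 = 2 a_1 + a_0 = 3  ->  a_2 = 3/2
  x^1: 6 a_3 - 4 a_2 - a_0 = 0  ->  6 a_3 = 4 a_2 + a_0 = 9  ->  a_3 = 3/2
  x^2: 12 a_4 - 6 a_3 + a_2 - a_1 = 0  ->  12 a_4 = 6 a_3 - a_2 + a_1 = 15/2  ->  a_4 = 5/8
  x^3: 20 a_5 - 8 a_4 + 2 a_3 - a_2 = 0  ->  20 a_5 = 8 a_4 - 2 a_3 + a_2 = 7/2  ->  a_5 = 7/40
  x^4: 30 a_6 - 10 a_5 + 3 a_4 - a_3 = 0  ->  30 a_6 = 10 a_5 - 3 a_4 + a_3 = 11/8  ->  a_6 = 11/240
Truncated series: y(x) = 3 + (3/2) x^2 + (3/2) x^3 + (5/8) x^4 + (7/40) x^5 + (11/240) x^6 + O(x^7).

a_0 = 3; a_1 = 0; a_2 = 3/2; a_3 = 3/2; a_4 = 5/8; a_5 = 7/40; a_6 = 11/240


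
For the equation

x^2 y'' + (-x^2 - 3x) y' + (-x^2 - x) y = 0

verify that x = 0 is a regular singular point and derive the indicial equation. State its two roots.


Divide by x^2 to reach normal form y'' + P_1(x) y' + P_2(x) y = 0 with P_1(x) = -1 - 3/x and P_2(x) = -1 - 1/x.
x = 0 is a singular point because the y'-coefficient -1 - 3/x has a pole at x = 0 and the y-coefficient -1 - 1/x has a pole at x = 0.
It is a regular singular point because x P_1(x) = p(x) = -x - 3 and x^2 P_2(x) = q(x) = -x^2 - x are polynomials, hence analytic at x = 0.
p(0) = -3,  q(0) = 0.
Indicial equation: r(r-1) + p(0) r + q(0) = 0, i.e. r^2 + (p(0) - 1) r + q(0) = 0, i.e. r^2 - 4 r = 0.
Discriminant: (-4)^2 - 4(0) = 16, so r = (4 ± 4)/2.
Solving: r_1 = 4, r_2 = 0.

indicial: r^2 - 4 r = 0; roots r_1 = 4, r_2 = 0


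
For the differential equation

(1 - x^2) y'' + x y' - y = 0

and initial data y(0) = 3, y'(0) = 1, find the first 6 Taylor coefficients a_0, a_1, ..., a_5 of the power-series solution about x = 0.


Ansatz: y(x) = sum_{n>=0} a_n x^n, so y'(x) = sum_{n>=1} n a_n x^(n-1) and y''(x) = sum_{n>=2} n(n-1) a_n x^(n-2).
Substitute into P(x) y'' + Q(x) y' + R(x) y = 0 with P(x) = 1 - x^2, Q(x) = x, R(x) = -1, and match powers of x.
Initial conditions: a_0 = 3, a_1 = 1.
Setting the coefficient of each power of x to zero and solving order by order (substituting the coefficients already found):
  x^0: 2 a_2 - a_0 = 0  ->  2 a_2 = a_0 = 3  ->  a_2 = 3/2
  x^1: 6 a_3 = 0  ->  a_3 = 0
  x^2: 12 a_4 - a_2 = 0  ->  12 a_4 = a_2 = 3/2  ->  a_4 = 1/8
  x^3: 20 a_5 - 4 a_3 = 0  ->  20 a_5 = 4 a_3 = 0  ->  a_5 = 0
Truncated series: y(x) = 3 + x + (3/2) x^2 + (1/8) x^4 + O(x^6).

a_0 = 3; a_1 = 1; a_2 = 3/2; a_3 = 0; a_4 = 1/8; a_5 = 0


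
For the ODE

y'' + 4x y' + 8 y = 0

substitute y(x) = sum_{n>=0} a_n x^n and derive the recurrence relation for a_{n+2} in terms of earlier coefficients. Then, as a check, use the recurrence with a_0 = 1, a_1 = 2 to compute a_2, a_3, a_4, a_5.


Substitute y = sum_n a_n x^n.
y''(x) has coefficient (n+2)(n+1) a_{n+2} at x^n;
4 x y'(x) has coefficient 4 n a_n at x^n (shift);
8 y(x) has coefficient 8 a_n at x^n.
Matching x^n: (n+2)(n+1) a_{n+2} + (4n + 8) a_n = 0.
Thus a_{n+2} = (-4n - 8) / ((n+1)(n+2)) * a_n.

Check with a_0 = 1, a_1 = 2 (apply the recurrence for n = 0, 1, 2, 3): a_0 = 1, a_1 = 2, a_2 = -4, a_3 = -4, a_4 = 16/3, a_5 = 4.

a_(n+2) = (-4n - 8) / ((n+1)(n+2)) * a_n; check: a_0 = 1, a_1 = 2, a_2 = -4, a_3 = -4, a_4 = 16/3, a_5 = 4


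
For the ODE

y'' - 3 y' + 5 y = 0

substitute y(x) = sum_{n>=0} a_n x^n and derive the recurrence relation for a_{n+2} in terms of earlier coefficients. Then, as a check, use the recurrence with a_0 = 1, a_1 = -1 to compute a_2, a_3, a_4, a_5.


Substitute y = sum_n a_n x^n.
y''(x) has coefficient (n+2)(n+1) a_{n+2} at x^n;
-3 y'(x) has coefficient -3 (n+1) a_{n+1} at x^n;
5 y(x) has coefficient 5 a_n at x^n.
Matching x^n: (n+2)(n+1) a_{n+2} - 3 (n+1) a_{n+1} + 5 a_n = 0.
Thus a_{n+2} = [3 (n+1) a_{n+1} - 5 a_n] / ((n+1)(n+2)).

Check with a_0 = 1, a_1 = -1 (apply the recurrence for n = 0, 1, 2, 3): a_0 = 1, a_1 = -1, a_2 = -4, a_3 = -19/6, a_4 = -17/24, a_5 = 11/30.

a_(n+2) = [3 (n+1) a_(n+1) - 5 a_n] / ((n+1)(n+2)); check: a_0 = 1, a_1 = -1, a_2 = -4, a_3 = -19/6, a_4 = -17/24, a_5 = 11/30


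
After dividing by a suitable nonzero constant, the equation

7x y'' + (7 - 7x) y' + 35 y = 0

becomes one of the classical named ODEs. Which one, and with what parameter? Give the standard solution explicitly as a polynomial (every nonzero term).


All three coefficients share the factor 7; dividing through by 7 gives  x y'' + (1 - x) y' + 5 y = 0.
This matches the Laguerre equation x y'' + (1 - x) y' + n y = 0 with n = 5; the polynomial solution is L_5(x).
With y = sum_k a_k x^k, matching x^k gives (k+1)k a_{k+1} + (k+1) a_{k+1} - k a_k + n a_k = 0, i.e. (k+1)^2 a_{k+1} = (k - n) a_k = (k - 5) a_k. The right side vanishes at k = 5, so the series terminates at degree 5.
Standard normalization L_n(0) = 1 gives a_0 = 1. Work upward with a_{k+1} = (k - 5) a_k / (k+1)^2:
  a_1 = (0 - 5)(1) / 1^2 = -5/1 = -5
  a_2 = (1 - 5)(-5) / 2^2 = 20/4 = 5
  a_3 = (2 - 5)(5) / 3^2 = -15/9 = -5/3
  a_4 = (3 - 5)(-5/3) / 4^2 = (10/3)/16 = 5/24
  a_5 = (4 - 5)(5/24) / 5^2 = (-5/24)/25 = -1/120
Hence L_5(x) = -x^5/120 + 5 x^4/24 - 5 x^3/3 + 5 x^2 - 5 x + 1.

L_5(x); series = -x^5/120 + 5 x^4/24 - 5 x^3/3 + 5 x^2 - 5 x + 1


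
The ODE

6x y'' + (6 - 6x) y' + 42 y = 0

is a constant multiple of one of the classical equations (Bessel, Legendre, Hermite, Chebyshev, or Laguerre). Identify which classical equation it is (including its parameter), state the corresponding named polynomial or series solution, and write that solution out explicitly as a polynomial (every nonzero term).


All three coefficients share the factor 6; dividing through by 6 gives  x y'' + (1 - x) y' + 7 y = 0.
This matches the Laguerre equation x y'' + (1 - x) y' + n y = 0 with n = 7; the polynomial solution is L_7(x).
With y = sum_k a_k x^k, matching x^k gives (k+1)k a_{k+1} + (k+1) a_{k+1} - k a_k + n a_k = 0, i.e. (k+1)^2 a_{k+1} = (k - n) a_k = (k - 7) a_k. The right side vanishes at k = 7, so the series terminates at degree 7.
Standard normalization L_n(0) = 1 gives a_0 = 1. Work upward with a_{k+1} = (k - 7) a_k / (k+1)^2:
  a_1 = (0 - 7)(1) / 1^2 = -7/1 = -7
  a_2 = (1 - 7)(-7) / 2^2 = 42/4 = 21/2
  a_3 = (2 - 7)(21/2) / 3^2 = (-105/2)/9 = -35/6
  a_4 = (3 - 7)(-35/6) / 4^2 = (70/3)/16 = 35/24
  a_5 = (4 - 7)(35/24) / 5^2 = (-35/8)/25 = -7/40
  a_6 = (5 - 7)(-7/40) / 6^2 = (7/20)/36 = 7/720
  a_7 = (6 - 7)(7/720) / 7^2 = (-7/720)/49 = -1/5040
Hence L_7(x) = -x^7/5040 + 7 x^6/720 - 7 x^5/40 + 35 x^4/24 - 35 x^3/6 + 21 x^2/2 - 7 x + 1.

L_7(x); series = -x^7/5040 + 7 x^6/720 - 7 x^5/40 + 35 x^4/24 - 35 x^3/6 + 21 x^2/2 - 7 x + 1


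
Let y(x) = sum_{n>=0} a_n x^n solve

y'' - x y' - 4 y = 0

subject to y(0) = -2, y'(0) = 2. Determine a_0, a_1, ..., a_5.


Ansatz: y(x) = sum_{n>=0} a_n x^n, so y'(x) = sum_{n>=1} n a_n x^(n-1) and y''(x) = sum_{n>=2} n(n-1) a_n x^(n-2).
Substitute into P(x) y'' + Q(x) y' + R(x) y = 0 with P(x) = 1, Q(x) = -x, R(x) = -4, and match powers of x.
Initial conditions: a_0 = -2, a_1 = 2.
Setting the coefficient of each power of x to zero and solving order by order (substituting the coefficients already found):
  x^0: 2 a_2 - 4 a_0 = 0  ->  2 a_2 = 4 a_0 = -8  ->  a_2 = -4
  x^1: 6 a_3 - 5 a_1 = 0  ->  6 a_3 = 5 a_1 = 10  ->  a_3 = 5/3
  x^2: 12 a_4 - 6 a_2 = 0  ->  12 a_4 = 6 a_2 = -24  ->  a_4 = -2
  x^3: 20 a_5 - 7 a_3 = 0  ->  20 a_5 = 7 a_3 = 35/3  ->  a_5 = 7/12
Truncated series: y(x) = -2 + 2 x - 4 x^2 + (5/3) x^3 - 2 x^4 + (7/12) x^5 + O(x^6).

a_0 = -2; a_1 = 2; a_2 = -4; a_3 = 5/3; a_4 = -2; a_5 = 7/12


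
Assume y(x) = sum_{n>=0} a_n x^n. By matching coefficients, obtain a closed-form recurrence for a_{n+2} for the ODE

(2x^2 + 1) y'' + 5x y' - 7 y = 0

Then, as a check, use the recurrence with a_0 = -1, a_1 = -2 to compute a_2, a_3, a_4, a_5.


Substitute y = sum_n a_n x^n.
(1 + 2 x^2) y'' contributes (n+2)(n+1) a_{n+2} + 2 n(n-1) a_n at x^n.
5 x y'(x) contributes 5 n a_n at x^n.
-7 y(x) contributes -7 a_n at x^n.
Matching x^n: (n+2)(n+1) a_{n+2} + (2 n(n-1) + 5 n - 7) a_n = 0.
Thus a_{n+2} = (-2 n(n-1) - 5 n + 7) / ((n+1)(n+2)) * a_n.

Check with a_0 = -1, a_1 = -2 (apply the recurrence for n = 0, 1, 2, 3): a_0 = -1, a_1 = -2, a_2 = -7/2, a_3 = -2/3, a_4 = 49/24, a_5 = 2/3.

a_(n+2) = (-2 n(n-1) - 5 n + 7) / ((n+1)(n+2)) * a_n; check: a_0 = -1, a_1 = -2, a_2 = -7/2, a_3 = -2/3, a_4 = 49/24, a_5 = 2/3


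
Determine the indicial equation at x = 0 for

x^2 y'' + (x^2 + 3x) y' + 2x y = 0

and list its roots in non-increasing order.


Divide by x^2 to reach normal form y'' + P_1(x) y' + P_2(x) y = 0 with P_1(x) = 1 + 3/x and P_2(x) = 2/x.
x = 0 is a singular point because the y'-coefficient 1 + 3/x has a pole at x = 0 and the y-coefficient 2/x has a pole at x = 0.
It is a regular singular point because x P_1(x) = p(x) = x + 3 and x^2 P_2(x) = q(x) = 2x are polynomials, hence analytic at x = 0.
p(0) = 3,  q(0) = 0.
Indicial equation: r(r-1) + p(0) r + q(0) = 0, i.e. r^2 + (p(0) - 1) r + q(0) = 0, i.e. r^2 + 2 r = 0.
Discriminant: (2)^2 - 4(0) = 4, so r = (-2 ± 2)/2.
Solving: r_1 = 0, r_2 = -2.

indicial: r^2 + 2 r = 0; roots r_1 = 0, r_2 = -2


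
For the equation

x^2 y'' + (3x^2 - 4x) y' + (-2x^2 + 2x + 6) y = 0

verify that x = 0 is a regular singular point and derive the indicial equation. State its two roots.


Divide by x^2 to reach normal form y'' + P_1(x) y' + P_2(x) y = 0 with P_1(x) = 3 - 4/x and P_2(x) = -2 + 2/x + 6/x^2.
x = 0 is a singular point because the y'-coefficient 3 - 4/x has a pole at x = 0 and the y-coefficient -2 + 2/x + 6/x^2 has a pole at x = 0.
It is a regular singular point because x P_1(x) = p(x) = 3x - 4 and x^2 P_2(x) = q(x) = -2x^2 + 2x + 6 are polynomials, hence analytic at x = 0.
p(0) = -4,  q(0) = 6.
Indicial equation: r(r-1) + p(0) r + q(0) = 0, i.e. r^2 + (p(0) - 1) r + q(0) = 0, i.e. r^2 - 5 r + 6 = 0.
Discriminant: (-5)^2 - 4(6) = 1, so r = (5 ± 1)/2.
Solving: r_1 = 3, r_2 = 2.

indicial: r^2 - 5 r + 6 = 0; roots r_1 = 3, r_2 = 2


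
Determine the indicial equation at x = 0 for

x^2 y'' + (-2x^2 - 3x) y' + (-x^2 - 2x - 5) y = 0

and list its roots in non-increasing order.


Divide by x^2 to reach normal form y'' + P_1(x) y' + P_2(x) y = 0 with P_1(x) = -2 - 3/x and P_2(x) = -1 - 2/x - 5/x^2.
x = 0 is a singular point because the y'-coefficient -2 - 3/x has a pole at x = 0 and the y-coefficient -1 - 2/x - 5/x^2 has a pole at x = 0.
It is a regular singular point because x P_1(x) = p(x) = -2x - 3 and x^2 P_2(x) = q(x) = -x^2 - 2x - 5 are polynomials, hence analytic at x = 0.
p(0) = -3,  q(0) = -5.
Indicial equation: r(r-1) + p(0) r + q(0) = 0, i.e. r^2 + (p(0) - 1) r + q(0) = 0, i.e. r^2 - 4 r - 5 = 0.
Discriminant: (-4)^2 - 4(-5) = 36, so r = (4 ± 6)/2.
Solving: r_1 = 5, r_2 = -1.

indicial: r^2 - 4 r - 5 = 0; roots r_1 = 5, r_2 = -1


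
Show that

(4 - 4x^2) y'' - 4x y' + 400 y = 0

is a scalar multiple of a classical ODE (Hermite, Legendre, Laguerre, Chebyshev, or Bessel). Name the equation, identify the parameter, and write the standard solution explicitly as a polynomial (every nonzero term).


All three coefficients share the factor 4; dividing through by 4 gives  (1 - x^2) y'' - x y' + 100 y = 0.
This matches the Chebyshev equation (1 - x^2) y'' - x y' + n^2 y = 0 (note the -x y' term, not -2x y') with n^2 = 100, so n = 10; the polynomial solution is T_10(x).
With y = sum_k a_k x^k, matching x^k gives (k+2)(k+1) a_{k+2} = (k^2 - n^2) a_k = (k - 10)(k + 10) a_k. The right side vanishes at k = 10, so the series with the parity of 10 terminates at degree 10.
Standard normalization: leading coefficient of T_n is 2^(n-1), so a_10 = 2^9 = 512. Work downward with a_k = (k+1)(k+2) a_{k+2} / ((k - 10)(k + 10)):
  a_8 = (9)(10)(512) / ((8 - 10)(8 + 10)) = 46080/(-36) = -1280
  a_6 = (7)(8)(-1280) / ((6 - 10)(6 + 10)) = -71680/(-64) = 1120
  a_4 = (5)(6)(1120) / ((4 - 10)(4 + 10)) = 33600/(-84) = -400
  a_2 = (3)(4)(-400) / ((2 - 10)(2 + 10)) = -4800/(-96) = 50
  a_0 = (1)(2)(50) / ((0 - 10)(0 + 10)) = 100/(-100) = -1
Hence T_10(x) = 512 x^10 - 1280 x^8 + 1120 x^6 - 400 x^4 + 50 x^2 - 1.

T_10(x); series = 512 x^10 - 1280 x^8 + 1120 x^6 - 400 x^4 + 50 x^2 - 1


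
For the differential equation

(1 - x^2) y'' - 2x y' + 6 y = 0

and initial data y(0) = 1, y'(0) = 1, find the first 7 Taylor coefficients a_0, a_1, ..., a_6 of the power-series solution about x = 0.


Ansatz: y(x) = sum_{n>=0} a_n x^n, so y'(x) = sum_{n>=1} n a_n x^(n-1) and y''(x) = sum_{n>=2} n(n-1) a_n x^(n-2).
Substitute into P(x) y'' + Q(x) y' + R(x) y = 0 with P(x) = 1 - x^2, Q(x) = -2x, R(x) = 6, and match powers of x.
Initial conditions: a_0 = 1, a_1 = 1.
Setting the coefficient of each power of x to zero and solving order by order (substituting the coefficients already found):
  x^0: 2 a_2 + 6 a_0 = 0  ->  2 a_2 = -6 a_0 = -6  ->  a_2 = -3
  x^1: 6 a_3 + 4 a_1 = 0  ->  6 a_3 = -4 a_1 = -4  ->  a_3 = -2/3
  x^2: 12 a_4 = 0  ->  a_4 = 0
  x^3: 20 a_5 - 6 a_3 = 0  ->  20 a_5 = 6 a_3 = -4  ->  a_5 = -1/5
  x^4: 30 a_6 - 14 a_4 = 0  ->  30 a_6 = 14 a_4 = 0  ->  a_6 = 0
Truncated series: y(x) = 1 + x - 3 x^2 - (2/3) x^3 - (1/5) x^5 + O(x^7).

a_0 = 1; a_1 = 1; a_2 = -3; a_3 = -2/3; a_4 = 0; a_5 = -1/5; a_6 = 0


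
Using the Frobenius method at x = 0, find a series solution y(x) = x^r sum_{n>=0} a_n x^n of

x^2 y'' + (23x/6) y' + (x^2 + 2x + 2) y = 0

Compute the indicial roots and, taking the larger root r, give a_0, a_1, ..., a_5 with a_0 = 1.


Write in Frobenius form y'' + (p(x)/x) y' + (q(x)/x^2) y = 0:
  p(x) = 23/6,  q(x) = x^2 + 2x + 2.
Indicial equation: r(r-1) + (23/6) r + (2) = 0 -> roots r_1 = -4/3, r_2 = -3/2.
Take r = r_1 = -4/3. Let y(x) = x^r sum_{n>=0} a_n x^n with a_0 = 1.
Substitute y = x^r sum a_n x^n and match x^{r+n}. The recurrence is
  D(n) a_n + 2 a_{n-1} + 1 a_{n-2} = 0,  where D(n) = (r+n)(r+n-1) + (23/6)(r+n) + (2).
  a_n = [-2 a_{n-1} - 1 a_{n-2}] / D(n).
Since the indicial polynomial factors as (r - r_1)(r - r_2), D(n) = (r_1 + n - r_1)(r_1 + n - r_2) = n(n + 1/6).
Evaluating step by step (a_0 = 1):
  n = 1: D(1) = 1(1 + 1/6) = 7/6; numerator = -2(1) = -2; a_1 = (-2)/(7/6) = -12/7
  n = 2: D(2) = 2(2 + 1/6) = 13/3; numerator = -2(-12/7) - 1(1) = 17/7; a_2 = (17/7)/(13/3) = 51/91
  n = 3: D(3) = 3(3 + 1/6) = 19/2; numerator = -2(51/91) - 1(-12/7) = 54/91; a_3 = (54/91)/(19/2) = 108/1729
  n = 4: D(4) = 4(4 + 1/6) = 50/3; numerator = -2(108/1729) - 1(51/91) = -1185/1729; a_4 = (-1185/1729)/(50/3) = -711/17290
  n = 5: D(5) = 5(5 + 1/6) = 155/6; numerator = -2(-711/17290) - 1(108/1729) = 9/455; a_5 = (9/455)/(155/6) = 54/70525

r = -4/3; a_0 = 1; a_1 = -12/7; a_2 = 51/91; a_3 = 108/1729; a_4 = -711/17290; a_5 = 54/70525


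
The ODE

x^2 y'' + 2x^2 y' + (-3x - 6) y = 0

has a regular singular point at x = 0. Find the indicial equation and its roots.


Divide by x^2 to reach normal form y'' + P_1(x) y' + P_2(x) y = 0 with P_1(x) = 2 and P_2(x) = -3/x - 6/x^2.
x = 0 is a singular point because the y-coefficient -3/x - 6/x^2 has a pole at x = 0.
It is a regular singular point because x P_1(x) = p(x) = 2x and x^2 P_2(x) = q(x) = -3x - 6 are polynomials, hence analytic at x = 0.
p(0) = 0,  q(0) = -6.
Indicial equation: r(r-1) + p(0) r + q(0) = 0, i.e. r^2 + (p(0) - 1) r + q(0) = 0, i.e. r^2 - 1 r - 6 = 0.
Discriminant: (-1)^2 - 4(-6) = 25, so r = (1 ± 5)/2.
Solving: r_1 = 3, r_2 = -2.

indicial: r^2 - 1 r - 6 = 0; roots r_1 = 3, r_2 = -2


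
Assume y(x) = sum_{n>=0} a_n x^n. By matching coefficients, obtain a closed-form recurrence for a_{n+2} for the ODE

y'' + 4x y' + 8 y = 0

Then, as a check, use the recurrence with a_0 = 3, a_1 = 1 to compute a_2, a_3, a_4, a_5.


Substitute y = sum_n a_n x^n.
y''(x) has coefficient (n+2)(n+1) a_{n+2} at x^n;
4 x y'(x) has coefficient 4 n a_n at x^n (shift);
8 y(x) has coefficient 8 a_n at x^n.
Matching x^n: (n+2)(n+1) a_{n+2} + (4n + 8) a_n = 0.
Thus a_{n+2} = (-4n - 8) / ((n+1)(n+2)) * a_n.

Check with a_0 = 3, a_1 = 1 (apply the recurrence for n = 0, 1, 2, 3): a_0 = 3, a_1 = 1, a_2 = -12, a_3 = -2, a_4 = 16, a_5 = 2.

a_(n+2) = (-4n - 8) / ((n+1)(n+2)) * a_n; check: a_0 = 3, a_1 = 1, a_2 = -12, a_3 = -2, a_4 = 16, a_5 = 2


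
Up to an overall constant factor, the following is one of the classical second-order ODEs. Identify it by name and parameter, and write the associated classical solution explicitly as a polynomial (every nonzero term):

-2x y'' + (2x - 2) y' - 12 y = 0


All three coefficients share the factor -2; dividing through by -2 gives  x y'' + (1 - x) y' + 6 y = 0.
This matches the Laguerre equation x y'' + (1 - x) y' + n y = 0 with n = 6; the polynomial solution is L_6(x).
With y = sum_k a_k x^k, matching x^k gives (k+1)k a_{k+1} + (k+1) a_{k+1} - k a_k + n a_k = 0, i.e. (k+1)^2 a_{k+1} = (k - n) a_k = (k - 6) a_k. The right side vanishes at k = 6, so the series terminates at degree 6.
Standard normalization L_n(0) = 1 gives a_0 = 1. Work upward with a_{k+1} = (k - 6) a_k / (k+1)^2:
  a_1 = (0 - 6)(1) / 1^2 = -6/1 = -6
  a_2 = (1 - 6)(-6) / 2^2 = 30/4 = 15/2
  a_3 = (2 - 6)(15/2) / 3^2 = -30/9 = -10/3
  a_4 = (3 - 6)(-10/3) / 4^2 = 10/16 = 5/8
  a_5 = (4 - 6)(5/8) / 5^2 = (-5/4)/25 = -1/20
  a_6 = (5 - 6)(-1/20) / 6^2 = (1/20)/36 = 1/720
Hence L_6(x) = x^6/720 - x^5/20 + 5 x^4/8 - 10 x^3/3 + 15 x^2/2 - 6 x + 1.

L_6(x); series = x^6/720 - x^5/20 + 5 x^4/8 - 10 x^3/3 + 15 x^2/2 - 6 x + 1


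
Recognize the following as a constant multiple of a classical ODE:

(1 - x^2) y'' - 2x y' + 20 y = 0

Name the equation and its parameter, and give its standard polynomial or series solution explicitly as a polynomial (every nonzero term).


The equation is already in a standard form:  (1 - x^2) y'' - 2x y' + 20 y = 0.
This matches the Legendre equation (1 - x^2) y'' - 2x y' + n(n+1) y = 0 (note the -2x y' term) with n(n+1) = 20, so n = 4; the polynomial solution is P_4(x).
With y = sum_k a_k x^k, matching x^k gives (k+2)(k+1) a_{k+2} = [k(k+1) - n(n+1)] a_k = (k - 4)(k + 5) a_k. The right side vanishes at k = 4, so the series with the parity of 4 terminates at degree 4.
Standard normalization (P_n(1) = 1): leading coefficient (2n)!/(2^n (n!)^2) = 40320/(16*576) = 35/8, so a_4 = 35/8. Work downward with a_k = (k+1)(k+2) a_{k+2} / ((k - 4)(k + 5)):
  a_2 = (3)(4)(35/8) / ((2 - 4)(2 + 5)) = (105/2)/(-14) = -15/4
  a_0 = (1)(2)(-15/4) / ((0 - 4)(0 + 5)) = (-15/2)/(-20) = 3/8
Hence P_4(x) = 35 x^4/8 - 15 x^2/4 + 3/8.

P_4(x); series = 35 x^4/8 - 15 x^2/4 + 3/8


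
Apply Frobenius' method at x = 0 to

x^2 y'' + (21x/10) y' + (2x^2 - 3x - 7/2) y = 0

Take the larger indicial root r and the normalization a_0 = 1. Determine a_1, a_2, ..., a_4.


Write in Frobenius form y'' + (p(x)/x) y' + (q(x)/x^2) y = 0:
  p(x) = 21/10,  q(x) = 2x^2 - 3x - 7/2.
Indicial equation: r(r-1) + (21/10) r + (-7/2) = 0 -> roots r_1 = 7/5, r_2 = -5/2.
Take r = r_1 = 7/5. Let y(x) = x^r sum_{n>=0} a_n x^n with a_0 = 1.
Substitute y = x^r sum a_n x^n and match x^{r+n}. The recurrence is
  D(n) a_n - 3 a_{n-1} + 2 a_{n-2} = 0,  where D(n) = (r+n)(r+n-1) + (21/10)(r+n) + (-7/2).
  a_n = [3 a_{n-1} - 2 a_{n-2}] / D(n).
Since the indicial polynomial factors as (r - r_1)(r - r_2), D(n) = (r_1 + n - r_1)(r_1 + n - r_2) = n(n + 39/10).
Evaluating step by step (a_0 = 1):
  n = 1: D(1) = 1(1 + 39/10) = 49/10; numerator = 3(1) = 3; a_1 = (3)/(49/10) = 30/49
  n = 2: D(2) = 2(2 + 39/10) = 59/5; numerator = 3(30/49) - 2(1) = -8/49; a_2 = (-8/49)/(59/5) = -40/2891
  n = 3: D(3) = 3(3 + 39/10) = 207/10; numerator = 3(-40/2891) - 2(30/49) = -3660/2891; a_3 = (-3660/2891)/(207/10) = -12200/199479
  n = 4: D(4) = 4(4 + 39/10) = 158/5; numerator = 3(-12200/199479) - 2(-40/2891) = -1480/9499; a_4 = (-1480/9499)/(158/5) = -3700/750421

r = 7/5; a_0 = 1; a_1 = 30/49; a_2 = -40/2891; a_3 = -12200/199479; a_4 = -3700/750421


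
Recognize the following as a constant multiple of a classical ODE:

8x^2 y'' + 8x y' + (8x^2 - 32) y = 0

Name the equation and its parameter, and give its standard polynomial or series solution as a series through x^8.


All three coefficients share the factor 8; dividing through by 8 gives  x^2 y'' + x y' + (x^2 - 4) y = 0.
This matches the Bessel equation x^2 y'' + x y' + (x^2 - nu^2) y = 0 with nu^2 = 4, so nu = 2; the solution bounded at x = 0 is J_2(x).
Frobenius at x = 0: indicial roots ±nu; for r = nu the recurrence k(k + 2nu) c_k = -c_{k-2} gives the standard series J_nu(x) = sum_{k>=0} (-1)^k / (k! (k+nu)!) (x/2)^(2k+nu). Evaluate the first 4 terms:
  k = 0: (-1)^0 / (0! * 2! * 2^2) x^2 = 1/(1*2*4) x^2 = (1/8) x^2
  k = 1: (-1)^1 / (1! * 3! * 2^4) x^4 = -1/(1*6*16) x^4 = (-1/96) x^4
  k = 2: (-1)^2 / (2! * 4! * 2^6) x^6 = 1/(2*24*64) x^6 = (1/3072) x^6
  k = 3: (-1)^3 / (3! * 5! * 2^8) x^8 = -1/(6*120*256) x^8 = (-1/184320) x^8
Hence J_2(x) = -x^8/184320 + x^6/3072 - x^4/96 + x^2/8 + ....

J_2(x); series = -x^8/184320 + x^6/3072 - x^4/96 + x^2/8


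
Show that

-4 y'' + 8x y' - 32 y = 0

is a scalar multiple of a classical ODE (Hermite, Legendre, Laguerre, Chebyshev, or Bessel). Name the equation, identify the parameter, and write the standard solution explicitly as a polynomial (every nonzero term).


All three coefficients share the factor -4; dividing through by -4 gives  y'' - 2x y' + 8 y = 0.
This matches the Hermite equation y'' - 2x y' + 2n y = 0 with 2n = 8, so n = 4; the polynomial solution is H_4(x).
With y = sum_k a_k x^k, matching x^k gives (k+2)(k+1) a_{k+2} = 2(k - n) a_k = 2(k - 4) a_k. The right side vanishes at k = 4, so the series with the parity of 4 terminates at degree 4.
Standard normalization: leading coefficient of H_n is 2^n, so a_4 = 2^4 = 16. Work downward with a_k = (k+1)(k+2) a_{k+2} / (2(k - n)):
  a_2 = (3)(4)(16) / (2(2 - 4)) = 192/(-4) = -48
  a_0 = (1)(2)(-48) / (2(0 - 4)) = -96/(-8) = 12
Hence H_4(x) = 16 x^4 - 48 x^2 + 12.

H_4(x); series = 16 x^4 - 48 x^2 + 12


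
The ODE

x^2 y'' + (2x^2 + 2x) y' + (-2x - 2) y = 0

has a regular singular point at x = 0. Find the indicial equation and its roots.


Divide by x^2 to reach normal form y'' + P_1(x) y' + P_2(x) y = 0 with P_1(x) = 2 + 2/x and P_2(x) = -2/x - 2/x^2.
x = 0 is a singular point because the y'-coefficient 2 + 2/x has a pole at x = 0 and the y-coefficient -2/x - 2/x^2 has a pole at x = 0.
It is a regular singular point because x P_1(x) = p(x) = 2x + 2 and x^2 P_2(x) = q(x) = -2x - 2 are polynomials, hence analytic at x = 0.
p(0) = 2,  q(0) = -2.
Indicial equation: r(r-1) + p(0) r + q(0) = 0, i.e. r^2 + (p(0) - 1) r + q(0) = 0, i.e. r^2 + 1 r - 2 = 0.
Discriminant: (1)^2 - 4(-2) = 9, so r = (-1 ± 3)/2.
Solving: r_1 = 1, r_2 = -2.

indicial: r^2 + 1 r - 2 = 0; roots r_1 = 1, r_2 = -2


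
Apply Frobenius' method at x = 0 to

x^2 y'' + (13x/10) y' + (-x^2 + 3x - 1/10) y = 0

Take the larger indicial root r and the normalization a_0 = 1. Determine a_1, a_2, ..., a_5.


Write in Frobenius form y'' + (p(x)/x) y' + (q(x)/x^2) y = 0:
  p(x) = 13/10,  q(x) = -x^2 + 3x - 1/10.
Indicial equation: r(r-1) + (13/10) r + (-1/10) = 0 -> roots r_1 = 1/5, r_2 = -1/2.
Take r = r_1 = 1/5. Let y(x) = x^r sum_{n>=0} a_n x^n with a_0 = 1.
Substitute y = x^r sum a_n x^n and match x^{r+n}. The recurrence is
  D(n) a_n + 3 a_{n-1} - 1 a_{n-2} = 0,  where D(n) = (r+n)(r+n-1) + (13/10)(r+n) + (-1/10).
  a_n = [-3 a_{n-1} + 1 a_{n-2}] / D(n).
Since the indicial polynomial factors as (r - r_1)(r - r_2), D(n) = (r_1 + n - r_1)(r_1 + n - r_2) = n(n + 7/10).
Evaluating step by step (a_0 = 1):
  n = 1: D(1) = 1(1 + 7/10) = 17/10; numerator = -3(1) = -3; a_1 = (-3)/(17/10) = -30/17
  n = 2: D(2) = 2(2 + 7/10) = 27/5; numerator = -3(-30/17) + 1(1) = 107/17; a_2 = (107/17)/(27/5) = 535/459
  n = 3: D(3) = 3(3 + 7/10) = 111/10; numerator = -3(535/459) + 1(-30/17) = -805/153; a_3 = (-805/153)/(111/10) = -8050/16983
  n = 4: D(4) = 4(4 + 7/10) = 94/5; numerator = -3(-8050/16983) + 1(535/459) = 2585/999; a_4 = (2585/999)/(94/5) = 275/1998
  n = 5: D(5) = 5(5 + 7/10) = 57/2; numerator = -3(275/1998) + 1(-8050/16983) = -30125/33966; a_5 = (-30125/33966)/(57/2) = -30125/968031

r = 1/5; a_0 = 1; a_1 = -30/17; a_2 = 535/459; a_3 = -8050/16983; a_4 = 275/1998; a_5 = -30125/968031
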